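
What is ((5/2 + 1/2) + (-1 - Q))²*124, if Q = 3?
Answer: 124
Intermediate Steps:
((5/2 + 1/2) + (-1 - Q))²*124 = ((5/2 + 1/2) + (-1 - 1*3))²*124 = ((5*(½) + 1*(½)) + (-1 - 3))²*124 = ((5/2 + ½) - 4)²*124 = (3 - 4)²*124 = (-1)²*124 = 1*124 = 124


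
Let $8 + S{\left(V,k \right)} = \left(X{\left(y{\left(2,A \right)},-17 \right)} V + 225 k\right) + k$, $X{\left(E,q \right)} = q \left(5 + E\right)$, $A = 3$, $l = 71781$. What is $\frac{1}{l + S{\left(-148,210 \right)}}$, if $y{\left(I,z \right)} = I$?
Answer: $\frac{1}{136845} \approx 7.3075 \cdot 10^{-6}$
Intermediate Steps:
$S{\left(V,k \right)} = -8 - 119 V + 226 k$ ($S{\left(V,k \right)} = -8 + \left(\left(- 17 \left(5 + 2\right) V + 225 k\right) + k\right) = -8 + \left(\left(\left(-17\right) 7 V + 225 k\right) + k\right) = -8 + \left(\left(- 119 V + 225 k\right) + k\right) = -8 - \left(- 226 k + 119 V\right) = -8 - 119 V + 226 k$)
$\frac{1}{l + S{\left(-148,210 \right)}} = \frac{1}{71781 - -65064} = \frac{1}{71781 + \left(-8 + 17612 + 47460\right)} = \frac{1}{71781 + 65064} = \frac{1}{136845}$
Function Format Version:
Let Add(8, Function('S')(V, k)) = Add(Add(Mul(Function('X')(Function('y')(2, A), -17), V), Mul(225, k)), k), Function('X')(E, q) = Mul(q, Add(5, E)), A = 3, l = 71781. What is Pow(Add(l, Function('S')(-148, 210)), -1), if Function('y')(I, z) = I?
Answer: Rational(1, 136845) ≈ 7.3075e-6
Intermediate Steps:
Function('S')(V, k) = Add(-8, Mul(-119, V), Mul(226, k)) (Function('S')(V, k) = Add(-8, Add(Add(Mul(Mul(-17, Add(5, 2)), V), Mul(225, k)), k)) = Add(-8, Add(Add(Mul(Mul(-17, 7), V), Mul(225, k)), k)) = Add(-8, Add(Add(Mul(-119, V), Mul(225, k)), k)) = Add(-8, Add(Mul(-119, V), Mul(226, k))) = Add(-8, Mul(-119, V), Mul(226, k)))
Pow(Add(l, Function('S')(-148, 210)), -1) = Pow(Add(71781, Add(-8, Mul(-119, -148), Mul(226, 210))), -1) = Pow(Add(71781, Add(-8, 17612, 47460)), -1) = Pow(Add(71781, 65064), -1) = Pow(136845, -1) = Rational(1, 136845)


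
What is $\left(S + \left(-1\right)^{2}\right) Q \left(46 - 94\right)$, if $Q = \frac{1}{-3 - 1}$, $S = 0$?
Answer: $12$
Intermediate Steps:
$Q = - \frac{1}{4}$ ($Q = \frac{1}{-4} = - \frac{1}{4} \approx -0.25$)
$\left(S + \left(-1\right)^{2}\right) Q \left(46 - 94\right) = \left(0 + \left(-1\right)^{2}\right) \left(- \frac{1}{4}\right) \left(46 - 94\right) = \left(0 + 1\right) \left(- \frac{1}{4}\right) \left(-48\right) = 1 \left(- \frac{1}{4}\right) \left(-48\right) = \left(- \frac{1}{4}\right) \left(-48\right) = 12$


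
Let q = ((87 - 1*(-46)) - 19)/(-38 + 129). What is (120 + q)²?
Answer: 121749156/8281 ≈ 14702.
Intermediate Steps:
q = 114/91 (q = ((87 + 46) - 19)/91 = (133 - 19)*(1/91) = 114*(1/91) = 114/91 ≈ 1.2527)
(120 + q)² = (120 + 114/91)² = (11034/91)² = 121749156/8281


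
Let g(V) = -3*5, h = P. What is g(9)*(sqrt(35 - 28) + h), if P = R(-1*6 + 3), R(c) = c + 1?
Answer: 30 - 15*sqrt(7) ≈ -9.6863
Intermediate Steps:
R(c) = 1 + c
P = -2 (P = 1 + (-1*6 + 3) = 1 + (-6 + 3) = 1 - 3 = -2)
h = -2
g(V) = -15
g(9)*(sqrt(35 - 28) + h) = -15*(sqrt(35 - 28) - 2) = -15*(sqrt(7) - 2) = -15*(-2 + sqrt(7)) = 30 - 15*sqrt(7)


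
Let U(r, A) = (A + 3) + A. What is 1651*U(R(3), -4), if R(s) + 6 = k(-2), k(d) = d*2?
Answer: -8255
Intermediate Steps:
k(d) = 2*d
R(s) = -10 (R(s) = -6 + 2*(-2) = -6 - 4 = -10)
U(r, A) = 3 + 2*A (U(r, A) = (3 + A) + A = 3 + 2*A)
1651*U(R(3), -4) = 1651*(3 + 2*(-4)) = 1651*(3 - 8) = 1651*(-5) = -8255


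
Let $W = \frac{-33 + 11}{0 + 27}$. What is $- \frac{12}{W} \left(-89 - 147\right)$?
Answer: $- \frac{38232}{11} \approx -3475.6$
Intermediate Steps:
$W = - \frac{22}{27} \approx -0.81481$
$- \frac{12}{W} \left(-89 - 147\right) = - \frac{12}{- \frac{22}{27}} \left(-89 - 147\right) = \left(-12\right) \left(- \frac{27}{22}\right) \left(-236\right) = \frac{162}{11} \left(-236\right) = - \frac{38232}{11}$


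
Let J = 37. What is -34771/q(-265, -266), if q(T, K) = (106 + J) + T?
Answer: 34771/122 ≈ 285.01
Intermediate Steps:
q(T, K) = 143 + T (q(T, K) = (106 + 37) + T = 143 + T)
-34771/q(-265, -266) = -34771/(143 - 265) = -34771/(-122) = -34771*(-1/122) = 34771/122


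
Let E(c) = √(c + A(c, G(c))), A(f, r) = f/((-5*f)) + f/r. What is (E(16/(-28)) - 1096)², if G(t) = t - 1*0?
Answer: 42042568/35 - 4384*√70/35 ≈ 1.2002e+6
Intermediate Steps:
G(t) = t (G(t) = t + 0 = t)
A(f, r) = -⅕ + f/r (A(f, r) = f*(-1/(5*f)) + f/r = -⅕ + f/r)
E(c) = √(⅘ + c) (E(c) = √(c + (c - c/5)/c) = √(c + (4*c/5)/c) = √(c + ⅘) = √(⅘ + c))
(E(16/(-28)) - 1096)² = (√(20 + 25*(16/(-28)))/5 - 1096)² = (√(20 + 25*(16*(-1/28)))/5 - 1096)² = (√(20 + 25*(-4/7))/5 - 1096)² = (√(20 - 100/7)/5 - 1096)² = (√(40/7)/5 - 1096)² = ((2*√70/7)/5 - 1096)² = (2*√70/35 - 1096)² = (-1096 + 2*√70/35)²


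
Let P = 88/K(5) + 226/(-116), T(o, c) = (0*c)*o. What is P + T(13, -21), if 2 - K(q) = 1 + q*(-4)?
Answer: 2731/1218 ≈ 2.2422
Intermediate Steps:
K(q) = 1 + 4*q (K(q) = 2 - (1 + q*(-4)) = 2 - (1 - 4*q) = 2 + (-1 + 4*q) = 1 + 4*q)
T(o, c) = 0 (T(o, c) = 0*o = 0)
P = 2731/1218 (P = 88/(1 + 4*5) + 226/(-116) = 88/(1 + 20) + 226*(-1/116) = 88/21 - 113/58 = 2731/1218 ≈ 2.2422)
P + T(13, -21) = 2731/1218 + 0 = 2731/1218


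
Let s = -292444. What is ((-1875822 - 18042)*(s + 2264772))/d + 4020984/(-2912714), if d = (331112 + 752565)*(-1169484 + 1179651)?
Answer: -260100569770227332/764084223073003 ≈ -340.41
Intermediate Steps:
d = 11017744059 (d = 1083677*10167 = 11017744059)
((-1875822 - 18042)*(s + 2264772))/d + 4020984/(-2912714) = ((-1875822 - 18042)*(-292444 + 2264772))/11017744059 + 4020984/(-2912714) = -1893864*1972328*(1/11017744059) + 4020984*(-1/2912714) = -3735320995392*1/11017744059 - 2010492/1456357 = -177872428352/524654479 - 2010492/1456357 = -260100569770227332/764084223073003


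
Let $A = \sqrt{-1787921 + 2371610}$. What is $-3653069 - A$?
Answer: $-3653069 - \sqrt{583689} \approx -3.6538 \cdot 10^{6}$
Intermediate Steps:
$A = \sqrt{583689} \approx 764.0$
$-3653069 - A = -3653069 - \sqrt{583689}$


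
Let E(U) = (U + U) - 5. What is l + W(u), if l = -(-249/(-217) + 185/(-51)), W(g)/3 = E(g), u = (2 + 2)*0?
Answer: -138559/11067 ≈ -12.520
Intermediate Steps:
E(U) = -5 + 2*U (E(U) = 2*U - 5 = -5 + 2*U)
u = 0 (u = 4*0 = 0)
W(g) = -15 + 6*g (W(g) = 3*(-5 + 2*g) = -15 + 6*g)
l = 27446/11067 (l = -(-249*(-1/217) + 185*(-1/51)) = -(249/217 - 185/51) = -1*(-27446/11067) = 27446/11067 ≈ 2.4800)
l + W(u) = 27446/11067 + (-15 + 6*0) = 27446/11067 + (-15 + 0) = 27446/11067 - 15 = -138559/11067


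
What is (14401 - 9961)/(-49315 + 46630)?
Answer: -296/179 ≈ -1.6536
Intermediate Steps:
(14401 - 9961)/(-49315 + 46630) = 4440/(-2685) = 4440*(-1/2685) = -296/179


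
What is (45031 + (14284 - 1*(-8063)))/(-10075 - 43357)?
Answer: -33689/26716 ≈ -1.2610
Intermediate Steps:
(45031 + (14284 - 1*(-8063)))/(-10075 - 43357) = (45031 + (14284 + 8063))/(-53432) = (45031 + 22347)*(-1/53432) = 67378*(-1/53432) = -33689/26716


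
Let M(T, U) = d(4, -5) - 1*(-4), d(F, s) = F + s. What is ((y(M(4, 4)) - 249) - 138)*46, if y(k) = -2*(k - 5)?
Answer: -17618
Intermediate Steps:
M(T, U) = 3 (M(T, U) = (4 - 5) - 1*(-4) = -1 + 4 = 3)
y(k) = 10 - 2*k (y(k) = -2*(-5 + k) = 10 - 2*k)
((y(M(4, 4)) - 249) - 138)*46 = (((10 - 2*3) - 249) - 138)*46 = (((10 - 6) - 249) - 138)*46 = ((4 - 249) - 138)*46 = (-245 - 138)*46 = -383*46 = -17618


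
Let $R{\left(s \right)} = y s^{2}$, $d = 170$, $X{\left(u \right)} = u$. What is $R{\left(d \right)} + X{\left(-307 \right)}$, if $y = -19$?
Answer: $-549407$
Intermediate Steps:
$R{\left(s \right)} = - 19 s^{2}$
$R{\left(d \right)} + X{\left(-307 \right)} = - 19 \cdot 170^{2} - 307 = \left(-19\right) 28900 - 307 = -549100 - 307 = -549407$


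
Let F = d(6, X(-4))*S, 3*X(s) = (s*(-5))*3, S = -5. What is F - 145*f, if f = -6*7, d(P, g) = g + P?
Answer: 5960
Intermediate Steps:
X(s) = -5*s (X(s) = ((s*(-5))*3)/3 = (-5*s*3)/3 = (-15*s)/3 = -5*s)
d(P, g) = P + g
f = -42
F = -130 (F = (6 - 5*(-4))*(-5) = (6 + 20)*(-5) = 26*(-5) = -130)
F - 145*f = -130 - 145*(-42) = -130 + 6090 = 5960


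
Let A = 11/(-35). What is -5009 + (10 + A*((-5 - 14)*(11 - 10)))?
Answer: -174756/35 ≈ -4993.0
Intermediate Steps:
A = -11/35 (A = 11*(-1/35) = -11/35 ≈ -0.31429)
-5009 + (10 + A*((-5 - 14)*(11 - 10))) = -5009 + (10 - 11*(-5 - 14)*(11 - 10)/35) = -5009 + (10 - (-209)/35) = -5009 + (10 - 11/35*(-19)) = -5009 + (10 + 209/35) = -5009 + 559/35 = -174756/35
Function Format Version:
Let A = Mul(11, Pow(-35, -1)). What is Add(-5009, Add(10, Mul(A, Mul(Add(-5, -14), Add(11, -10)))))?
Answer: Rational(-174756, 35) ≈ -4993.0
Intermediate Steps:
A = Rational(-11, 35) (A = Mul(11, Rational(-1, 35)) = Rational(-11, 35) ≈ -0.31429)
Add(-5009, Add(10, Mul(A, Mul(Add(-5, -14), Add(11, -10))))) = Add(-5009, Add(10, Mul(Rational(-11, 35), Mul(Add(-5, -14), Add(11, -10))))) = Add(-5009, Add(10, Mul(Rational(-11, 35), Mul(-19, 1)))) = Add(-5009, Add(10, Mul(Rational(-11, 35), -19))) = Add(-5009, Add(10, Rational(209, 35))) = Add(-5009, Rational(559, 35)) = Rational(-174756, 35)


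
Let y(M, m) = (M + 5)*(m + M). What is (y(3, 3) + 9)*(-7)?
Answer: -399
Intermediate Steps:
y(M, m) = (5 + M)*(M + m)
(y(3, 3) + 9)*(-7) = ((3² + 5*3 + 5*3 + 3*3) + 9)*(-7) = ((9 + 15 + 15 + 9) + 9)*(-7) = (48 + 9)*(-7) = 57*(-7) = -399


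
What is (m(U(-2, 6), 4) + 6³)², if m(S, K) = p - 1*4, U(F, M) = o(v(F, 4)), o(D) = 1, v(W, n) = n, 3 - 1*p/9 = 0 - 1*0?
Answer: 57121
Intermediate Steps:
p = 27 (p = 27 - 9*(0 - 1*0) = 27 - 9*(0 + 0) = 27 - 9*0 = 27 + 0 = 27)
U(F, M) = 1
m(S, K) = 23 (m(S, K) = 27 - 1*4 = 27 - 4 = 23)
(m(U(-2, 6), 4) + 6³)² = (23 + 6³)² = (23 + 216)² = 239² = 57121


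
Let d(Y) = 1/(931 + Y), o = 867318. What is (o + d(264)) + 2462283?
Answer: 3978873196/1195 ≈ 3.3296e+6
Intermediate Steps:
(o + d(264)) + 2462283 = (867318 + 1/(931 + 264)) + 2462283 = (867318 + 1/1195) + 2462283 = 1036445011/1195 + 2462283 = 3978873196/1195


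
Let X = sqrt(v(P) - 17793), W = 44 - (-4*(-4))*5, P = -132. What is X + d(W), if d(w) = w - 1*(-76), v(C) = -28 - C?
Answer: 40 + 133*I ≈ 40.0 + 133.0*I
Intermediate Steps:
W = -36 (W = 44 - 16*5 = 44 - 1*80 = 44 - 80 = -36)
d(w) = 76 + w (d(w) = w + 76 = 76 + w)
X = 133*I (X = sqrt((-28 - 1*(-132)) - 17793) = sqrt((-28 + 132) - 17793) = sqrt(104 - 17793) = sqrt(-17689) = 133*I ≈ 133.0*I)
X + d(W) = 133*I + (76 - 36) = 133*I + 40 = 40 + 133*I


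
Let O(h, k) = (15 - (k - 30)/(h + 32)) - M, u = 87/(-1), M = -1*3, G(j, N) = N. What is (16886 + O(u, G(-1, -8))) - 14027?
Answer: 158197/55 ≈ 2876.3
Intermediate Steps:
M = -3
u = -87 (u = 87*(-1) = -87)
O(h, k) = 18 - (-30 + k)/(32 + h) (O(h, k) = (15 - (k - 30)/(h + 32)) - 1*(-3) = (15 - (-30 + k)/(32 + h)) + 3 = 18 - (-30 + k)/(32 + h))
(16886 + O(u, G(-1, -8))) - 14027 = (16886 + (606 - 1*(-8) + 18*(-87))/(32 - 87)) - 14027 = (16886 + (606 + 8 - 1566)/(-55)) - 14027 = (16886 - 1/55*(-952)) - 14027 = (16886 + 952/55) - 14027 = 929682/55 - 14027 = 158197/55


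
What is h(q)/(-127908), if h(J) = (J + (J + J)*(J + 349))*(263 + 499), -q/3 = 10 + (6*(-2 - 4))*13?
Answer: -100249101/3553 ≈ -28215.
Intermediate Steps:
q = 1374 (q = -3*(10 + (6*(-2 - 4))*13) = -3*(10 + (6*(-6))*13) = -3*(10 - 36*13) = -3*(10 - 468) = -3*(-458) = 1374)
h(J) = 762*J + 1524*J*(349 + J) (h(J) = (J + (2*J)*(349 + J))*762 = (J + 2*J*(349 + J))*762 = 762*J + 1524*J*(349 + J))
h(q)/(-127908) = (762*1374*(699 + 2*1374))/(-127908) = (762*1374*(699 + 2748))*(-1/127908) = (762*1374*3447)*(-1/127908) = 3608967636*(-1/127908) = -100249101/3553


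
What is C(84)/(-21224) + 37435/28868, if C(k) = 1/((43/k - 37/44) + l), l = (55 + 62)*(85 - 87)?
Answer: 1535978503061/1184469628720 ≈ 1.2968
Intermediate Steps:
l = -234 (l = 117*(-2) = -234)
C(k) = 1/(-10333/44 + 43/k) (C(k) = 1/((43/k - 37/44) - 234) = 1/((-37/44 + 43/k) - 234) = 1/(-10333/44 + 43/k))
C(84)/(-21224) + 37435/28868 = (44*84/(1892 - 10333*84))/(-21224) + 37435/28868 = (44*84/(1892 - 867972))*(-1/21224) + 37435*(1/28868) = (44*84/(-866080))*(-1/21224) + 37435/28868 = (44*84*(-1/866080))*(-1/21224) + 37435/28868 = -231/54130*(-1/21224) + 37435/28868 = 33/164122160 + 37435/28868 = 1535978503061/1184469628720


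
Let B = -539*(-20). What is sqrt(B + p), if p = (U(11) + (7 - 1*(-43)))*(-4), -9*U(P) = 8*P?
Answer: 2*sqrt(23893)/3 ≈ 103.05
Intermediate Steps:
B = 10780
U(P) = -8*P/9
p = -1448/9 (p = (-8/9*11 + (7 - 1*(-43)))*(-4) = (-88/9 + (7 + 43))*(-4) = (-88/9 + 50)*(-4) = (362/9)*(-4) = -1448/9 ≈ -160.89)
sqrt(B + p) = sqrt(10780 - 1448/9) = sqrt(95572/9) = 2*sqrt(23893)/3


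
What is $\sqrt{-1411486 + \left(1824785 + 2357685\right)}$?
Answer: $2 \sqrt{692746} \approx 1664.6$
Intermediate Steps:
$\sqrt{-1411486 + \left(1824785 + 2357685\right)} = \sqrt{-1411486 + 4182470} = \sqrt{2770984} = 2 \sqrt{692746}$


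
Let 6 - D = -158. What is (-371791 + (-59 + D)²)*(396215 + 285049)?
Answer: -245776888224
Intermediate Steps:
D = 164 (D = 6 - 1*(-158) = 6 + 158 = 164)
(-371791 + (-59 + D)²)*(396215 + 285049) = (-371791 + (-59 + 164)²)*(396215 + 285049) = (-371791 + 105²)*681264 = (-371791 + 11025)*681264 = -360766*681264 = -245776888224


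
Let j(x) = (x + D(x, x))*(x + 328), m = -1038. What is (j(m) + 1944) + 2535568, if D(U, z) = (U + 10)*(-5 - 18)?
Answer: -13512748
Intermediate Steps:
D(U, z) = -230 - 23*U (D(U, z) = (10 + U)*(-23) = -230 - 23*U)
j(x) = (-230 - 22*x)*(328 + x) (j(x) = (x + (-230 - 23*x))*(x + 328) = (-230 - 22*x)*(328 + x))
(j(m) + 1944) + 2535568 = ((-75440 - 7446*(-1038) - 22*(-1038)**2) + 1944) + 2535568 = ((-75440 + 7728948 - 22*1077444) + 1944) + 2535568 = ((-75440 + 7728948 - 23703768) + 1944) + 2535568 = (-16050260 + 1944) + 2535568 = -16048316 + 2535568 = -13512748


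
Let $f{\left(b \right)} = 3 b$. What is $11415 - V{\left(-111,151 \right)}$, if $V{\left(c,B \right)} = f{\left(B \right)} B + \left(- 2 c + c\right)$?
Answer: $-57099$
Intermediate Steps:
$V{\left(c,B \right)} = - c + 3 B^{2}$ ($V{\left(c,B \right)} = 3 B B + \left(- 2 c + c\right) = 3 B^{2} - c = - c + 3 B^{2}$)
$11415 - V{\left(-111,151 \right)} = 11415 - \left(\left(-1\right) \left(-111\right) + 3 \cdot 151^{2}\right) = 11415 - \left(111 + 3 \cdot 22801\right) = 11415 - \left(111 + 68403\right) = 11415 - 68514 = -57099$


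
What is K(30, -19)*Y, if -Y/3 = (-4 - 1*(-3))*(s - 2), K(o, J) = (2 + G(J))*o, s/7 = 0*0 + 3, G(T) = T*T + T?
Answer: 588240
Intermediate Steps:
G(T) = T + T**2 (G(T) = T**2 + T = T + T**2)
s = 21 (s = 7*(0*0 + 3) = 7*(0 + 3) = 7*3 = 21)
K(o, J) = o*(2 + J*(1 + J)) (K(o, J) = (2 + J*(1 + J))*o = o*(2 + J*(1 + J)))
Y = 57 (Y = -3*(-4 - 1*(-3))*(21 - 2) = -3*(-4 + 3)*19 = -(-3)*19 = -3*(-19) = 57)
K(30, -19)*Y = (30*(2 - 19*(1 - 19)))*57 = (30*(2 - 19*(-18)))*57 = (30*(2 + 342))*57 = (30*344)*57 = 10320*57 = 588240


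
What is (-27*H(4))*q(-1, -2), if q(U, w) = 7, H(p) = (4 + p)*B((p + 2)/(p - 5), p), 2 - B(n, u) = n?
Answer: -12096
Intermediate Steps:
B(n, u) = 2 - n
H(p) = (2 - (2 + p)/(-5 + p))*(4 + p) (H(p) = (4 + p)*(2 - (p + 2)/(p - 5)) = (4 + p)*(2 - (2 + p)/(-5 + p)) = (2 - (2 + p)/(-5 + p))*(4 + p))
(-27*H(4))*q(-1, -2) = -27*(-12 + 4)*(4 + 4)/(-5 + 4)*7 = -27*(-8)*8/(-1)*7 = -(-27)*(-8)*8*7 = -27*64*7 = -1728*7 = -12096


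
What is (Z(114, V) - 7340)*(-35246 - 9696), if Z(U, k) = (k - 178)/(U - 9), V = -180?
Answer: 34652888636/105 ≈ 3.3003e+8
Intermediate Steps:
Z(U, k) = (-178 + k)/(-9 + U)
(Z(114, V) - 7340)*(-35246 - 9696) = ((-178 - 180)/(-9 + 114) - 7340)*(-35246 - 9696) = (-358/105 - 7340)*(-44942) = -771058/105*(-44942) = 34652888636/105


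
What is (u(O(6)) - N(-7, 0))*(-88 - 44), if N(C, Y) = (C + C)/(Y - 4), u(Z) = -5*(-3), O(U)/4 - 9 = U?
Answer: -1518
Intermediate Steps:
O(U) = 36 + 4*U
u(Z) = 15
N(C, Y) = 2*C/(-4 + Y) (N(C, Y) = (2*C)/(-4 + Y) = 2*C/(-4 + Y))
(u(O(6)) - N(-7, 0))*(-88 - 44) = (15 - 2*(-7)/(-4 + 0))*(-88 - 44) = (15 - 2*(-7)/(-4))*(-132) = (15 - 2*(-7)*(-1)/4)*(-132) = (15 - 1*7/2)*(-132) = (15 - 7/2)*(-132) = (23/2)*(-132) = -1518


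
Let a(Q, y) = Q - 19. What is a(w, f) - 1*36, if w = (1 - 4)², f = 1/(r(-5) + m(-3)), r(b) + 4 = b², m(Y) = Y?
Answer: -46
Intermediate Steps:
r(b) = -4 + b²
f = 1/18 (f = 1/((-4 + (-5)²) - 3) = 1/((-4 + 25) - 3) = 1/(21 - 3) = 1/18 ≈ 0.055556)
w = 9 (w = (-3)² = 9)
a(Q, y) = -19 + Q
a(w, f) - 1*36 = (-19 + 9) - 1*36 = -10 - 36 = -46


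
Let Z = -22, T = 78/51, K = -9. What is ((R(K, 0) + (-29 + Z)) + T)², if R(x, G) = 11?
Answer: 427716/289 ≈ 1480.0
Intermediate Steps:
T = 26/17 (T = 78*(1/51) = 26/17 ≈ 1.5294)
((R(K, 0) + (-29 + Z)) + T)² = ((11 + (-29 - 22)) + 26/17)² = ((11 - 51) + 26/17)² = (-40 + 26/17)² = (-654/17)² = 427716/289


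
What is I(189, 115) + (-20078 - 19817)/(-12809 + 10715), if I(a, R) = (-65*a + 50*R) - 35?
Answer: -13717685/2094 ≈ -6550.9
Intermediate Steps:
I(a, R) = -35 - 65*a + 50*R
I(189, 115) + (-20078 - 19817)/(-12809 + 10715) = (-35 - 65*189 + 50*115) + (-20078 - 19817)/(-12809 + 10715) = (-35 - 12285 + 5750) - 39895/(-2094) = -6570 - 39895*(-1/2094) = -6570 + 39895/2094 = -13717685/2094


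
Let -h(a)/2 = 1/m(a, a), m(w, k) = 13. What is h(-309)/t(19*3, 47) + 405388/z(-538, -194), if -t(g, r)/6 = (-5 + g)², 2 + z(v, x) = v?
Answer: -3562549699/4745520 ≈ -750.72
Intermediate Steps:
h(a) = -2/13
z(v, x) = -2 + v
t(g, r) = -6*(-5 + g)²
h(-309)/t(19*3, 47) + 405388/z(-538, -194) = -2*(-1/(6*(-5 + 19*3)²))/13 + 405388/(-2 - 538) = -2*(-1/(6*(-5 + 57)²))/13 + 405388/(-540) = -2/(13*((-6*52²))) + 405388*(-1/540) = -2/(13*((-6*2704))) - 101347/135 = -2/13/(-16224) - 101347/135 = -2/13*(-1/16224) - 101347/135 = 1/105456 - 101347/135 = -3562549699/4745520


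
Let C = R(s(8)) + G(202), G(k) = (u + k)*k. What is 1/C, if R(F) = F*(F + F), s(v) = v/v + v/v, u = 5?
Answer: 1/41822 ≈ 2.3911e-5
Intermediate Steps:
s(v) = 2 (s(v) = 1 + 1 = 2)
G(k) = k*(5 + k) (G(k) = (5 + k)*k = k*(5 + k))
R(F) = 2*F**2 (R(F) = F*(2*F) = 2*F**2)
C = 41822 (C = 2*2**2 + 202*(5 + 202) = 2*4 + 202*207 = 8 + 41814 = 41822)
1/C = 1/41822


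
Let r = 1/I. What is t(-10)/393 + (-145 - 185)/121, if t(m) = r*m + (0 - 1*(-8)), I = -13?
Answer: -50672/18733 ≈ -2.7050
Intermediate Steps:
r = -1/13 (r = 1/(-13) = -1/13 ≈ -0.076923)
t(m) = 8 - m/13 (t(m) = -m/13 + (0 - 1*(-8)) = -m/13 + (0 + 8) = -m/13 + 8 = 8 - m/13)
t(-10)/393 + (-145 - 185)/121 = (8 - 1/13*(-10))/393 + (-145 - 185)/121 = (8 + 10/13)*(1/393) - 330*1/121 = (114/13)*(1/393) - 30/11 = 38/1703 - 30/11 = -50672/18733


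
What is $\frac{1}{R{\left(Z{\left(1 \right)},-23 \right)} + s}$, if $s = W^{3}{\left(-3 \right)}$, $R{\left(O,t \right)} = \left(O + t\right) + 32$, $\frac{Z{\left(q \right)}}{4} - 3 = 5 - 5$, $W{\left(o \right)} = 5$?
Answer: $\frac{1}{146} \approx 0.0068493$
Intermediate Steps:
$Z{\left(q \right)} = 12$ ($Z{\left(q \right)} = 12 + 4 \left(5 - 5\right) = 12 + 4 \cdot 0 = 12 + 0 = 12$)
$R{\left(O,t \right)} = 32 + O + t$
$s = 125$ ($s = 5^{3} = 125$)
$\frac{1}{R{\left(Z{\left(1 \right)},-23 \right)} + s} = \frac{1}{\left(32 + 12 - 23\right) + 125} = \frac{1}{21 + 125} = \frac{1}{146}$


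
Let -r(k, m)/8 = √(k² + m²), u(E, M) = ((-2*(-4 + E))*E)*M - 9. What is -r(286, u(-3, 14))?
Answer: 8*√438205 ≈ 5295.8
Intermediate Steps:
u(E, M) = -9 + E*M*(8 - 2*E) (u(E, M) = ((8 - 2*E)*E)*M - 9 = (E*(8 - 2*E))*M - 9 = E*M*(8 - 2*E) - 9 = -9 + E*M*(8 - 2*E))
r(k, m) = -8*√(k² + m²)
-r(286, u(-3, 14)) = -(-8)*√(286² + (-9 - 2*14*(-3)² + 8*(-3)*14)²) = -(-8)*√(81796 + (-9 - 2*14*9 - 336)²) = -(-8)*√(81796 + (-9 - 252 - 336)²) = -(-8)*√(81796 + (-597)²) = -(-8)*√(81796 + 356409) = -(-8)*√438205 = 8*√438205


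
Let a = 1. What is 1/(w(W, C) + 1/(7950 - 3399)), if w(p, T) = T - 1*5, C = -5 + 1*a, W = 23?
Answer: -4551/40958 ≈ -0.11111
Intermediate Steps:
C = -4 (C = -5 + 1*1 = -5 + 1 = -4)
w(p, T) = -5 + T (w(p, T) = T - 5 = -5 + T)
1/(w(W, C) + 1/(7950 - 3399)) = 1/((-5 - 4) + 1/(7950 - 3399)) = 1/(-9 + 1/4551) = 1/(-40958/4551) = -4551/40958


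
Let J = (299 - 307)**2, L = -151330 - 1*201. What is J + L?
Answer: -151467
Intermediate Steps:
L = -151531 (L = -151330 - 201 = -151531)
J = 64 (J = (-8)**2 = 64)
J + L = 64 - 151531 = -151467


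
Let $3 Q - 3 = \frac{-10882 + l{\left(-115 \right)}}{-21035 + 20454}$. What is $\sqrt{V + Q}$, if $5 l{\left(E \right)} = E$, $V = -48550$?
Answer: $\frac{i \sqrt{16386137054}}{581} \approx 220.32 i$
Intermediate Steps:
$l{\left(E \right)} = \frac{E}{5}$
$Q = \frac{4216}{581}$ ($Q = 1 + \frac{\left(-10882 + \frac{1}{5} \left(-115\right)\right) \frac{1}{-21035 + 20454}}{3} = 1 + \frac{\left(-10882 - 23\right) \frac{1}{-581}}{3} = 1 + \frac{\left(-10905\right) \left(- \frac{1}{581}\right)}{3} = 1 + \frac{1}{3} \cdot \frac{10905}{581} = 1 + \frac{3635}{581} = \frac{4216}{581} \approx 7.2565$)
$\sqrt{V + Q} = \sqrt{-48550 + \frac{4216}{581}} = \sqrt{- \frac{28203334}{581}} = \frac{i \sqrt{16386137054}}{581}$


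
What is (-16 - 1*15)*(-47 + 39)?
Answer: 248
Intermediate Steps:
(-16 - 1*15)*(-47 + 39) = (-16 - 15)*(-8) = -31*(-8) = 248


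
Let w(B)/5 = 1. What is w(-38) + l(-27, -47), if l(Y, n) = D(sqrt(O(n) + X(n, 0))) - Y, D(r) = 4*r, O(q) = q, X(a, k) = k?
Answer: 32 + 4*I*sqrt(47) ≈ 32.0 + 27.423*I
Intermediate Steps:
w(B) = 5 (w(B) = 5*1 = 5)
l(Y, n) = -Y + 4*sqrt(n) (l(Y, n) = 4*sqrt(n + 0) - Y = 4*sqrt(n) - Y = -Y + 4*sqrt(n))
w(-38) + l(-27, -47) = 5 + (-1*(-27) + 4*sqrt(-47)) = 5 + (27 + 4*(I*sqrt(47))) = 5 + (27 + 4*I*sqrt(47)) = 32 + 4*I*sqrt(47)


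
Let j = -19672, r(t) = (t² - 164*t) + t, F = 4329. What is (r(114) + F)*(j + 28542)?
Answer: -11149590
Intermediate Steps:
r(t) = t² - 163*t
(r(114) + F)*(j + 28542) = (114*(-163 + 114) + 4329)*(-19672 + 28542) = (114*(-49) + 4329)*8870 = (-5586 + 4329)*8870 = -1257*8870 = -11149590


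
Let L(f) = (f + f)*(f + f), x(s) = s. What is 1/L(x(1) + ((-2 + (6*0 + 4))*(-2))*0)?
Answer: ¼ ≈ 0.25000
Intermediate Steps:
L(f) = 4*f² (L(f) = (2*f)*(2*f) = 4*f²)
1/L(x(1) + ((-2 + (6*0 + 4))*(-2))*0) = 1/(4*(1 + ((-2 + (6*0 + 4))*(-2))*0)²) = 1/(4*(1 + ((-2 + (0 + 4))*(-2))*0)²) = 1/(4*(1 + ((-2 + 4)*(-2))*0)²) = 1/(4*(1 + (2*(-2))*0)²) = 1/(4*(1 - 4*0)²) = 1/(4*(1 + 0)²) = 1/(4*1²) = 1/(4*1) = 1/4 = ¼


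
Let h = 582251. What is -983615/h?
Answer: -983615/582251 ≈ -1.6893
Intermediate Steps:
-983615/h = -983615/582251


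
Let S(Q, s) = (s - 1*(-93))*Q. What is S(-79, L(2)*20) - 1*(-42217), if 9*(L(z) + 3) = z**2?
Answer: 350170/9 ≈ 38908.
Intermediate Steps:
L(z) = -3 + z**2/9
S(Q, s) = Q*(93 + s) (S(Q, s) = (s + 93)*Q = (93 + s)*Q = Q*(93 + s))
S(-79, L(2)*20) - 1*(-42217) = -79*(93 + (-3 + (1/9)*2**2)*20) - 1*(-42217) = -79*(93 + (-3 + (1/9)*4)*20) + 42217 = -79*(93 + (-3 + 4/9)*20) + 42217 = -79*(93 - 23/9*20) + 42217 = -79*(93 - 460/9) + 42217 = -79*377/9 + 42217 = -29783/9 + 42217 = 350170/9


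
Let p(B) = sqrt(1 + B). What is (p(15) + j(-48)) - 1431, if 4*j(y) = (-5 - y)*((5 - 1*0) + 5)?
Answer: -2639/2 ≈ -1319.5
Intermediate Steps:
j(y) = -25/2 - 5*y/2 (j(y) = ((-5 - y)*((5 - 1*0) + 5))/4 = ((-5 - y)*((5 + 0) + 5))/4 = ((-5 - y)*(5 + 5))/4 = ((-5 - y)*10)/4 = (-50 - 10*y)/4 = -25/2 - 5*y/2)
(p(15) + j(-48)) - 1431 = (sqrt(1 + 15) + (-25/2 - 5/2*(-48))) - 1431 = (sqrt(16) + (-25/2 + 120)) - 1431 = (4 + 215/2) - 1431 = 223/2 - 1431 = -2639/2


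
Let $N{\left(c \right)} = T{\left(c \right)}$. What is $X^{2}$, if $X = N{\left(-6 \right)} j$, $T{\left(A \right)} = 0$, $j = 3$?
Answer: $0$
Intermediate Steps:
$N{\left(c \right)} = 0$
$X = 0$ ($X = 0 \cdot 3 = 0$)
$X^{2} = 0^{2} = 0$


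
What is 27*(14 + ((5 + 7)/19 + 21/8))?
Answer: 70821/152 ≈ 465.93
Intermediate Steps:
27*(14 + ((5 + 7)/19 + 21/8)) = 27*(14 + (12*(1/19) + 21*(⅛))) = 27*(14 + (12/19 + 21/8)) = 27*(14 + 495/152) = 27*(2623/152) = 70821/152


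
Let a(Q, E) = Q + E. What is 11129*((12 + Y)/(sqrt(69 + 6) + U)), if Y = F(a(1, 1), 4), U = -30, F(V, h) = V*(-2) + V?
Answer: -44516/11 - 22258*sqrt(3)/33 ≈ -5215.1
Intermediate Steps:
a(Q, E) = E + Q
F(V, h) = -V (F(V, h) = -2*V + V = -V)
Y = -2 (Y = -(1 + 1) = -1*2 = -2)
11129*((12 + Y)/(sqrt(69 + 6) + U)) = 11129*((12 - 2)/(sqrt(69 + 6) - 30)) = 11129*(10/(sqrt(75) - 30)) = 11129*(10/(5*sqrt(3) - 30)) = 11129*(10/(-30 + 5*sqrt(3))) = 111290/(-30 + 5*sqrt(3))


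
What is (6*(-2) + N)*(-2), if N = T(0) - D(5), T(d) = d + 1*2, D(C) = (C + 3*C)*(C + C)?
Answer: 420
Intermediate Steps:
D(C) = 8*C**2 (D(C) = (4*C)*(2*C) = 8*C**2)
T(d) = 2 + d (T(d) = d + 2 = 2 + d)
N = -198 (N = (2 + 0) - 8*5**2 = 2 - 8*25 = 2 - 1*200 = 2 - 200 = -198)
(6*(-2) + N)*(-2) = (6*(-2) - 198)*(-2) = (-12 - 198)*(-2) = -210*(-2) = 420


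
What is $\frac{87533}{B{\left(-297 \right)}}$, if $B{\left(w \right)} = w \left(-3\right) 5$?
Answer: $\frac{87533}{4455} \approx 19.648$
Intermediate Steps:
$B{\left(w \right)} = - 15 w$ ($B{\left(w \right)} = - 3 w 5 = - 15 w$)
$\frac{87533}{B{\left(-297 \right)}} = \frac{87533}{\left(-15\right) \left(-297\right)} = \frac{87533}{4455}$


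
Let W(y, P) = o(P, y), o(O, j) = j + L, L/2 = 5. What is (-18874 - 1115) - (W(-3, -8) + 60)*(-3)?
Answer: -19788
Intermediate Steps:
L = 10 (L = 2*5 = 10)
o(O, j) = 10 + j (o(O, j) = j + 10 = 10 + j)
W(y, P) = 10 + y
(-18874 - 1115) - (W(-3, -8) + 60)*(-3) = (-18874 - 1115) - ((10 - 3) + 60)*(-3) = -19989 - (7 + 60)*(-3) = -19989 - 67*(-3) = -19989 - 1*(-201) = -19989 + 201 = -19788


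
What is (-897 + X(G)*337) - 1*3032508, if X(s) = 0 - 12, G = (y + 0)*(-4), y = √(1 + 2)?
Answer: -3037449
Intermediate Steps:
y = √3 ≈ 1.7320
G = -4*√3 (G = (√3 + 0)*(-4) = √3*(-4) = -4*√3 ≈ -6.9282)
X(s) = -12
(-897 + X(G)*337) - 1*3032508 = (-897 - 12*337) - 1*3032508 = (-897 - 4044) - 3032508 = -4941 - 3032508 = -3037449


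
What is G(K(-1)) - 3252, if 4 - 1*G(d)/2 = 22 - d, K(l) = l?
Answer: -3290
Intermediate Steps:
G(d) = -36 + 2*d (G(d) = 8 - 2*(22 - d) = 8 + (-44 + 2*d) = -36 + 2*d)
G(K(-1)) - 3252 = (-36 + 2*(-1)) - 3252 = (-36 - 2) - 3252 = -38 - 3252 = -3290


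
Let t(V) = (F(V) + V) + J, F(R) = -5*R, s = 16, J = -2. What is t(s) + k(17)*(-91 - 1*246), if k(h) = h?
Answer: -5795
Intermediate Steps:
t(V) = -2 - 4*V (t(V) = (-5*V + V) - 2 = -4*V - 2 = -2 - 4*V)
t(s) + k(17)*(-91 - 1*246) = (-2 - 4*16) + 17*(-91 - 1*246) = (-2 - 64) + 17*(-91 - 246) = -66 + 17*(-337) = -66 - 5729 = -5795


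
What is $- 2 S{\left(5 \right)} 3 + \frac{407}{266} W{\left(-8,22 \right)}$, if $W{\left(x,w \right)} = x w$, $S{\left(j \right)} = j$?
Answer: $- \frac{39806}{133} \approx -299.29$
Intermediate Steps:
$W{\left(x,w \right)} = w x$
$- 2 S{\left(5 \right)} 3 + \frac{407}{266} W{\left(-8,22 \right)} = \left(-2\right) 5 \cdot 3 + \frac{407}{266} \cdot 22 \left(-8\right) = \left(-10\right) 3 + 407 \cdot \frac{1}{266} \left(-176\right) = -30 + \frac{407}{266} \left(-176\right) = -30 - \frac{35816}{133} = - \frac{39806}{133}$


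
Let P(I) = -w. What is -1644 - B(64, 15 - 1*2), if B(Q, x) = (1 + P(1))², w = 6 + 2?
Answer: -1693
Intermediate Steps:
w = 8
P(I) = -8 (P(I) = -1*8 = -8)
B(Q, x) = 49 (B(Q, x) = (1 - 8)² = (-7)² = 49)
-1644 - B(64, 15 - 1*2) = -1644 - 1*49 = -1644 - 49 = -1693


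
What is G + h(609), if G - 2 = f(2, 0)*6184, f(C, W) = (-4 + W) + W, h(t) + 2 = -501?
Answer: -25237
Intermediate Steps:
h(t) = -503 (h(t) = -2 - 501 = -503)
f(C, W) = -4 + 2*W
G = -24734 (G = 2 + (-4 + 2*0)*6184 = 2 + (-4 + 0)*6184 = 2 - 4*6184 = 2 - 24736 = -24734)
G + h(609) = -24734 - 503 = -25237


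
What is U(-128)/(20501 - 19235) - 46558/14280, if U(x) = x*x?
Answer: 4861697/502180 ≈ 9.6812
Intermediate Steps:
U(x) = x²
U(-128)/(20501 - 19235) - 46558/14280 = (-128)²/(20501 - 19235) - 46558/14280 = 16384/1266 - 46558*1/14280 = 16384*(1/1266) - 23279/7140 = 8192/633 - 23279/7140 = 4861697/502180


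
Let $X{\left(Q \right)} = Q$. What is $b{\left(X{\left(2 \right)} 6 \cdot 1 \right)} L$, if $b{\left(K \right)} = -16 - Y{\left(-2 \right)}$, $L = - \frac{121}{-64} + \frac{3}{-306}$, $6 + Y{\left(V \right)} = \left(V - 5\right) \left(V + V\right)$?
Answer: $- \frac{116641}{1632} \approx -71.471$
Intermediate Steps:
$Y{\left(V \right)} = -6 + 2 V \left(-5 + V\right)$ ($Y{\left(V \right)} = -6 + \left(V - 5\right) \left(V + V\right) = -6 + \left(-5 + V\right) 2 V = -6 + 2 V \left(-5 + V\right)$)
$L = \frac{6139}{3264}$ ($L = \left(-121\right) \left(- \frac{1}{64}\right) + 3 \left(- \frac{1}{306}\right) = \frac{121}{64} - \frac{1}{102} = \frac{6139}{3264} \approx 1.8808$)
$b{\left(K \right)} = -38$ ($b{\left(K \right)} = -16 - \left(-6 - -20 + 2 \left(-2\right)^{2}\right) = -16 - \left(-6 + 20 + 2 \cdot 4\right) = -16 - \left(-6 + 20 + 8\right) = -16 - 22 = -38$)
$b{\left(X{\left(2 \right)} 6 \cdot 1 \right)} L = \left(-38\right) \frac{6139}{3264} = - \frac{116641}{1632}$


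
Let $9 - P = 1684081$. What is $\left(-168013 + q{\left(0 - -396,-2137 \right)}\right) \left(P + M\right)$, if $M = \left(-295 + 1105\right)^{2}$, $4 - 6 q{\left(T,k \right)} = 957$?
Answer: $\frac{518627807566}{3} \approx 1.7288 \cdot 10^{11}$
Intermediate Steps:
$q{\left(T,k \right)} = - \frac{953}{6}$ ($q{\left(T,k \right)} = \frac{2}{3} - \frac{319}{2} = - \frac{953}{6}$)
$M = 656100$ ($M = 810^{2} = 656100$)
$P = -1684072$ ($P = 9 - 1684081 = -1684072$)
$\left(-168013 + q{\left(0 - -396,-2137 \right)}\right) \left(P + M\right) = \left(-168013 - \frac{953}{6}\right) \left(-1684072 + 656100\right) = \left(- \frac{1009031}{6}\right) \left(-1027972\right) = \frac{518627807566}{3}$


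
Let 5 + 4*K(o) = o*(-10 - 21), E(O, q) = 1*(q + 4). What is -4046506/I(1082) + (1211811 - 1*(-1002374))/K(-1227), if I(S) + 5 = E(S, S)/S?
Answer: 10409658966469/10278148 ≈ 1.0128e+6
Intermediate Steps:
E(O, q) = 4 + q (E(O, q) = 1*(4 + q) = 4 + q)
I(S) = -5 + (4 + S)/S
K(o) = -5/4 - 31*o/4 (K(o) = -5/4 + (o*(-10 - 21))/4 = -5/4 + (o*(-31))/4 = -5/4 + (-31*o)/4 = -5/4 - 31*o/4)
-4046506/I(1082) + (1211811 - 1*(-1002374))/K(-1227) = -4046506/(-4 + 4/1082) + (1211811 - 1*(-1002374))/(-5/4 - 31/4*(-1227)) = -4046506/(-4 + 4*(1/1082)) + (1211811 + 1002374)/(-5/4 + 38037/4) = -4046506/(-4 + 2/541) + 2214185/9508 = -4046506/(-2162/541) + 2214185*(1/9508) = -4046506*(-541/2162) + 2214185/9508 = 1094579873/1081 + 2214185/9508 = 10409658966469/10278148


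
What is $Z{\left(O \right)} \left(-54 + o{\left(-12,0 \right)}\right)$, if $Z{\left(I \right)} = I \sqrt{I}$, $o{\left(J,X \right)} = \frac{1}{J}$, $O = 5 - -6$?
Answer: $- \frac{7139 \sqrt{11}}{12} \approx -1973.1$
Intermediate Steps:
$O = 11$ ($O = 5 + 6 = 11$)
$Z{\left(I \right)} = I^{\frac{3}{2}}$
$Z{\left(O \right)} \left(-54 + o{\left(-12,0 \right)}\right) = 11^{\frac{3}{2}} \left(-54 + \frac{1}{-12}\right) = 11 \sqrt{11} \left(-54 - \frac{1}{12}\right) = 11 \sqrt{11} \left(- \frac{649}{12}\right) = - \frac{7139 \sqrt{11}}{12}$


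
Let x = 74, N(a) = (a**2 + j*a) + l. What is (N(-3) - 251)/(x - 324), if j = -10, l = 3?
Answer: 209/250 ≈ 0.83600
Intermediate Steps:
N(a) = 3 + a**2 - 10*a (N(a) = (a**2 - 10*a) + 3 = 3 + a**2 - 10*a)
(N(-3) - 251)/(x - 324) = ((3 + (-3)**2 - 10*(-3)) - 251)/(74 - 324) = ((3 + 9 + 30) - 251)/(-250) = (42 - 251)*(-1/250) = -209*(-1/250) = 209/250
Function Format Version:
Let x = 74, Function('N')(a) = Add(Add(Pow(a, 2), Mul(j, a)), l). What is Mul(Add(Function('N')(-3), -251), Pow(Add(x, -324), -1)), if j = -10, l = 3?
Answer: Rational(209, 250) ≈ 0.83600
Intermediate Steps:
Function('N')(a) = Add(3, Pow(a, 2), Mul(-10, a)) (Function('N')(a) = Add(Add(Pow(a, 2), Mul(-10, a)), 3) = Add(3, Pow(a, 2), Mul(-10, a)))
Mul(Add(Function('N')(-3), -251), Pow(Add(x, -324), -1)) = Mul(Add(Add(3, Pow(-3, 2), Mul(-10, -3)), -251), Pow(Add(74, -324), -1)) = Mul(Add(Add(3, 9, 30), -251), Pow(-250, -1)) = Mul(Add(42, -251), Rational(-1, 250)) = Mul(-209, Rational(-1, 250)) = Rational(209, 250)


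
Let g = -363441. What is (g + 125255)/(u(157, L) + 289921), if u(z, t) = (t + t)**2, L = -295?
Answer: -238186/638021 ≈ -0.37332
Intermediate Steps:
u(z, t) = 4*t**2 (u(z, t) = (2*t)**2 = 4*t**2)
(g + 125255)/(u(157, L) + 289921) = (-363441 + 125255)/(4*(-295)**2 + 289921) = -238186/(4*87025 + 289921) = -238186/(348100 + 289921) = -238186/638021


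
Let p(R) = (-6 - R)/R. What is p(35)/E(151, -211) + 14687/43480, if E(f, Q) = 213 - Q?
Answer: 540431/1613108 ≈ 0.33502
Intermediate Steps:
p(R) = (-6 - R)/R
p(35)/E(151, -211) + 14687/43480 = ((-6 - 1*35)/35)/(213 - 1*(-211)) + 14687/43480 = ((-6 - 35)/35)/(213 + 211) + 14687*(1/43480) = ((1/35)*(-41))/424 + 14687/43480 = -41/35*1/424 + 14687/43480 = -41/14840 + 14687/43480 = 540431/1613108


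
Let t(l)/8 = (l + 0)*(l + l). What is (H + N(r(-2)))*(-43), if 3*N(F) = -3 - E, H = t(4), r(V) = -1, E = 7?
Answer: -32594/3 ≈ -10865.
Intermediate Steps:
t(l) = 16*l² (t(l) = 8*((l + 0)*(l + l)) = 8*(l*(2*l)) = 8*(2*l²) = 16*l²)
H = 256 (H = 16*4² = 16*16 = 256)
N(F) = -10/3 (N(F) = (-3 - 1*7)/3 = (-3 - 7)/3 = (⅓)*(-10) = -10/3)
(H + N(r(-2)))*(-43) = (256 - 10/3)*(-43) = (758/3)*(-43) = -32594/3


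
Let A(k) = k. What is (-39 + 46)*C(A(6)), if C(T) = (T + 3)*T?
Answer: 378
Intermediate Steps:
C(T) = T*(3 + T) (C(T) = (3 + T)*T = T*(3 + T))
(-39 + 46)*C(A(6)) = (-39 + 46)*(6*(3 + 6)) = 7*(6*9) = 7*54 = 378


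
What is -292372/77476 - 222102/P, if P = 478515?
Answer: -13092663511/3089452345 ≈ -4.2379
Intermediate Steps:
-292372/77476 - 222102/P = -292372/77476 - 222102/478515 = -292372*1/77476 - 222102*1/478515 = -73093/19369 - 74034/159505 = -13092663511/3089452345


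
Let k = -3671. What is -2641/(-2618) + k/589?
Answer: -8055129/1542002 ≈ -5.2238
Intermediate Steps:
-2641/(-2618) + k/589 = -2641/(-2618) - 3671/589 = -2641*(-1/2618) - 3671*1/589 = 2641/2618 - 3671/589 = -8055129/1542002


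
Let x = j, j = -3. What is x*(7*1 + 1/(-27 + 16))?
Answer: -228/11 ≈ -20.727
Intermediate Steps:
x = -3
x*(7*1 + 1/(-27 + 16)) = -3*(7*1 + 1/(-27 + 16)) = -3*(7 + 1/(-11)) = -3*(7 - 1/11) = -3*76/11 = -228/11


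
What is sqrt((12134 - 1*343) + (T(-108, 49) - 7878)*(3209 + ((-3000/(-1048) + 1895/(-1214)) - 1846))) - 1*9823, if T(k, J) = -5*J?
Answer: -9823 + I*sqrt(279991277995731758)/159034 ≈ -9823.0 + 3327.2*I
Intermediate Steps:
sqrt((12134 - 1*343) + (T(-108, 49) - 7878)*(3209 + ((-3000/(-1048) + 1895/(-1214)) - 1846))) - 1*9823 = sqrt((12134 - 1*343) + (-5*49 - 7878)*(3209 + ((-3000/(-1048) + 1895/(-1214)) - 1846))) - 1*9823 = sqrt((12134 - 343) + (-245 - 7878)*(3209 + ((-3000*(-1/1048) + 1895*(-1/1214)) - 1846))) - 9823 = sqrt(11791 - 8123*(3209 + ((375/131 - 1895/1214) - 1846))) - 9823 = sqrt(11791 - 8123*(3209 + (207005/159034 - 1846))) - 9823 = sqrt(11791 - 8123*(3209 - 293369759/159034)) - 9823 = sqrt(11791 - 8123*216970347/159034) - 9823 = sqrt(11791 - 1762450128681/159034) - 9823 = sqrt(-1760574958787/159034) - 9823 = I*sqrt(279991277995731758)/159034 - 9823 = -9823 + I*sqrt(279991277995731758)/159034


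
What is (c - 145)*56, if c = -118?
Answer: -14728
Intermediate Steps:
(c - 145)*56 = (-118 - 145)*56 = -263*56 = -14728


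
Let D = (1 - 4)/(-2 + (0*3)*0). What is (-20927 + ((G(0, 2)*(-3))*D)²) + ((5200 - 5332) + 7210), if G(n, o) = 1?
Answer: -55315/4 ≈ -13829.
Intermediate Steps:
D = 3/2 (D = -3/(-2 + 0*0) = -3/(-2 + 0) = -3/(-2) = -3*(-½) = 3/2 ≈ 1.5000)
(-20927 + ((G(0, 2)*(-3))*D)²) + ((5200 - 5332) + 7210) = (-20927 + ((1*(-3))*(3/2))²) + ((5200 - 5332) + 7210) = (-20927 + (-3*3/2)²) + (-132 + 7210) = (-20927 + (-9/2)²) + 7078 = (-20927 + 81/4) + 7078 = -83627/4 + 7078 = -55315/4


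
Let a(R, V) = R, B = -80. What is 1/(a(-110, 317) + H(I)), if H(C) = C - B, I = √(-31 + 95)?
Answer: -1/22 ≈ -0.045455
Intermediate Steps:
I = 8 (I = √64 = 8)
H(C) = 80 + C (H(C) = C - 1*(-80) = C + 80 = 80 + C)
1/(a(-110, 317) + H(I)) = 1/(-110 + (80 + 8)) = 1/(-110 + 88) = 1/(-22) = -1/22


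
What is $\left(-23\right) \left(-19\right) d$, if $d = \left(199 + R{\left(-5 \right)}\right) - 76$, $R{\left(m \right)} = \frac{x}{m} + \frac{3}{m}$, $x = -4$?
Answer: $\frac{269192}{5} \approx 53838.0$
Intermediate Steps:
$R{\left(m \right)} = - \frac{1}{m}$ ($R{\left(m \right)} = - \frac{4}{m} + \frac{3}{m} = - \frac{1}{m}$)
$d = \frac{616}{5}$ ($d = \left(199 - \frac{1}{-5}\right) - 76 = \left(199 - - \frac{1}{5}\right) - 76 = \left(199 + \frac{1}{5}\right) - 76 = \frac{996}{5} - 76 = \frac{616}{5} \approx 123.2$)
$\left(-23\right) \left(-19\right) d = \left(-23\right) \left(-19\right) \frac{616}{5} = 437 \cdot \frac{616}{5} = \frac{269192}{5}$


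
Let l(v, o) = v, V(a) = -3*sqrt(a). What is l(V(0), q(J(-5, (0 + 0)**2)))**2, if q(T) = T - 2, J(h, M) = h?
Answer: 0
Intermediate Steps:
q(T) = -2 + T
l(V(0), q(J(-5, (0 + 0)**2)))**2 = (-3*sqrt(0))**2 = (-3*0)**2 = 0**2 = 0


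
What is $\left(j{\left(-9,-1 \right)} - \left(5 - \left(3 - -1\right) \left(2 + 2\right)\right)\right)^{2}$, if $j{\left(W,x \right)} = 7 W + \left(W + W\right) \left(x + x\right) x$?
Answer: $7744$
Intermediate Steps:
$j{\left(W,x \right)} = 7 W + 4 W x^{2}$ ($j{\left(W,x \right)} = 7 W + 2 W 2 x x = 7 W + 4 W x x = 7 W + 4 W x^{2}$)
$\left(j{\left(-9,-1 \right)} - \left(5 - \left(3 - -1\right) \left(2 + 2\right)\right)\right)^{2} = \left(- 9 \left(7 + 4 \left(-1\right)^{2}\right) - \left(5 - \left(3 - -1\right) \left(2 + 2\right)\right)\right)^{2} = \left(- 9 \left(7 + 4 \cdot 1\right) - \left(5 - \left(3 + 1\right) 4\right)\right)^{2} = \left(- 9 \left(7 + 4\right) + \left(4 \cdot 4 - 5\right)\right)^{2} = \left(\left(-9\right) 11 + \left(16 - 5\right)\right)^{2} = \left(-99 + 11\right)^{2} = \left(-88\right)^{2} = 7744$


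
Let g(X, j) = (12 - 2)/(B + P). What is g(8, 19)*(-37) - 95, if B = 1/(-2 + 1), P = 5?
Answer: -375/2 ≈ -187.50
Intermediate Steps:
B = -1 (B = 1/(-1) = -1)
g(X, j) = 5/2 (g(X, j) = (12 - 2)/(-1 + 5) = 10/4 = 10*(¼) = 5/2)
g(8, 19)*(-37) - 95 = (5/2)*(-37) - 95 = -185/2 - 95 = -375/2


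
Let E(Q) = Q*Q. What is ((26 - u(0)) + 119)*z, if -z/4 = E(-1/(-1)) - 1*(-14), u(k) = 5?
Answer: -8400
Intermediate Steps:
E(Q) = Q²
z = -60 (z = -4*((-1/(-1))² - 1*(-14)) = -4*((-1*(-1))² + 14) = -4*(1² + 14) = -4*(1 + 14) = -4*15 = -60)
((26 - u(0)) + 119)*z = ((26 - 1*5) + 119)*(-60) = ((26 - 5) + 119)*(-60) = (21 + 119)*(-60) = 140*(-60) = -8400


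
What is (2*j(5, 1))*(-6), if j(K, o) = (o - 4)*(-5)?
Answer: -180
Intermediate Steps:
j(K, o) = 20 - 5*o (j(K, o) = (-4 + o)*(-5) = 20 - 5*o)
(2*j(5, 1))*(-6) = (2*(20 - 5*1))*(-6) = (2*(20 - 5))*(-6) = (2*15)*(-6) = 30*(-6) = -180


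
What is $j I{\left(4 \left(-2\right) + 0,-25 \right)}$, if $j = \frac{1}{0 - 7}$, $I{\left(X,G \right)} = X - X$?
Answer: $0$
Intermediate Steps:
$I{\left(X,G \right)} = 0$
$j = - \frac{1}{7}$ ($j = \frac{1}{-7} = - \frac{1}{7} \approx -0.14286$)
$j I{\left(4 \left(-2\right) + 0,-25 \right)} = \left(- \frac{1}{7}\right) 0 = 0$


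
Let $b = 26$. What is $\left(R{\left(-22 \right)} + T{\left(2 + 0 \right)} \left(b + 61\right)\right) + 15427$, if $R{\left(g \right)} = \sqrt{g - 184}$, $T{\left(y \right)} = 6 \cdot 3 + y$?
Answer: $17167 + i \sqrt{206} \approx 17167.0 + 14.353 i$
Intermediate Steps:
$T{\left(y \right)} = 18 + y$
$R{\left(g \right)} = \sqrt{-184 + g}$
$\left(R{\left(-22 \right)} + T{\left(2 + 0 \right)} \left(b + 61\right)\right) + 15427 = \left(\sqrt{-184 - 22} + \left(18 + \left(2 + 0\right)\right) \left(26 + 61\right)\right) + 15427 = \left(\sqrt{-206} + \left(18 + 2\right) 87\right) + 15427 = \left(i \sqrt{206} + 20 \cdot 87\right) + 15427 = \left(i \sqrt{206} + 1740\right) + 15427 = \left(1740 + i \sqrt{206}\right) + 15427 = 17167 + i \sqrt{206}$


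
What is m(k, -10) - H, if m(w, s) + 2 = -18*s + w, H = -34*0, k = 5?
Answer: 183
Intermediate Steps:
H = 0
m(w, s) = -2 + w - 18*s (m(w, s) = -2 + (-18*s + w) = -2 + (w - 18*s) = -2 + w - 18*s)
m(k, -10) - H = (-2 + 5 - 18*(-10)) - 1*0 = (-2 + 5 + 180) + 0 = 183 + 0 = 183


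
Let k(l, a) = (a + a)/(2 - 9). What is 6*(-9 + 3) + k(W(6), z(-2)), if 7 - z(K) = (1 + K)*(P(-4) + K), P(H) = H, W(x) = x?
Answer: -254/7 ≈ -36.286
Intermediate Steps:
z(K) = 7 - (1 + K)*(-4 + K)
k(l, a) = -2*a/7 (k(l, a) = (2*a)/(-7) = (2*a)*(-1/7) = -2*a/7)
6*(-9 + 3) + k(W(6), z(-2)) = 6*(-9 + 3) - 2*(11 - 1*(-2)**2 + 3*(-2))/7 = 6*(-6) - 2*(11 - 1*4 - 6)/7 = -36 - 2*(11 - 4 - 6)/7 = -36 - 2/7*1 = -36 - 2/7 = -254/7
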